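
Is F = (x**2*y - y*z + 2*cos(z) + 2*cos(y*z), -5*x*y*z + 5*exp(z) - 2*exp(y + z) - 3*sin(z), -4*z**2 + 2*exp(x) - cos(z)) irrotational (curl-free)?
No, ∇×F = (5*x*y - 5*exp(z) + 2*exp(y + z) + 3*cos(z), -2*y*sin(y*z) - y - 2*exp(x) - 2*sin(z), -x**2 - 5*y*z + 2*z*sin(y*z) + z)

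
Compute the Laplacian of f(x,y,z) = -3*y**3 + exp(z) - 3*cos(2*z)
-18*y + exp(z) + 12*cos(2*z)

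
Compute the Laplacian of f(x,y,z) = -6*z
0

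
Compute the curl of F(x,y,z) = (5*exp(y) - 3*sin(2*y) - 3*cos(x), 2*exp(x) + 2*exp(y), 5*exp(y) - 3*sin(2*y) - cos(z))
(5*exp(y) - 6*cos(2*y), 0, 2*exp(x) - 5*exp(y) + 6*cos(2*y))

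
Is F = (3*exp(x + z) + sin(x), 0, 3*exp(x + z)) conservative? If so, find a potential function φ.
Yes, F is conservative. φ = 3*exp(x + z) - cos(x)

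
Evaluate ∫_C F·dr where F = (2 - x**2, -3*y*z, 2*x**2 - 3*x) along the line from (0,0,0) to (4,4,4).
-176/3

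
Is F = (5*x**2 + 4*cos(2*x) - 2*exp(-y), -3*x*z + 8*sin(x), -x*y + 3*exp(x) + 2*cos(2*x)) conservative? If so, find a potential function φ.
No, ∇×F = (2*x, y - 3*exp(x) + 4*sin(2*x), -3*z + 8*cos(x) - 2*exp(-y)) ≠ 0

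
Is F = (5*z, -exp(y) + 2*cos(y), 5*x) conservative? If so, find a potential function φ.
Yes, F is conservative. φ = 5*x*z - exp(y) + 2*sin(y)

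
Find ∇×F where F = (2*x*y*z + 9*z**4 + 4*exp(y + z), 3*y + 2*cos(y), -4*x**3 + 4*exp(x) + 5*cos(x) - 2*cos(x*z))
(0, 12*x**2 + 2*x*y + 36*z**3 - 2*z*sin(x*z) - 4*exp(x) + 4*exp(y + z) + 5*sin(x), -2*x*z - 4*exp(y + z))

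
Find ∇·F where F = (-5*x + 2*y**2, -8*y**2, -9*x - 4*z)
-16*y - 9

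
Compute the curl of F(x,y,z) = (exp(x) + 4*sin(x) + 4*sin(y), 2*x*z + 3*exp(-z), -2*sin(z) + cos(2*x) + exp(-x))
(-2*x + 3*exp(-z), 2*sin(2*x) + exp(-x), 2*z - 4*cos(y))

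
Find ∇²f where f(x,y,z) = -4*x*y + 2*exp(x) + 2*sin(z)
2*exp(x) - 2*sin(z)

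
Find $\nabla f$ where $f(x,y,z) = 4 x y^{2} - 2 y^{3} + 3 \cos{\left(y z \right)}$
(4*y**2, 8*x*y - 6*y**2 - 3*z*sin(y*z), -3*y*sin(y*z))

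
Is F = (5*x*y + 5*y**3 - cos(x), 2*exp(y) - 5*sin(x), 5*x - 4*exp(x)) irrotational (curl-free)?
No, ∇×F = (0, 4*exp(x) - 5, -5*x - 15*y**2 - 5*cos(x))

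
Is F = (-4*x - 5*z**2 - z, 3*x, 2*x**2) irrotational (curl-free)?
No, ∇×F = (0, -4*x - 10*z - 1, 3)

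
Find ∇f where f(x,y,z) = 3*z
(0, 0, 3)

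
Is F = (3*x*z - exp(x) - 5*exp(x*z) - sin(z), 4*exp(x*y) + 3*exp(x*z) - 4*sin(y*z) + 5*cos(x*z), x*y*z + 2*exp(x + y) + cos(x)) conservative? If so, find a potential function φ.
No, ∇×F = (x*z - 3*x*exp(x*z) + 5*x*sin(x*z) + 4*y*cos(y*z) + 2*exp(x + y), -5*x*exp(x*z) + 3*x - y*z - 2*exp(x + y) + sin(x) - cos(z), 4*y*exp(x*y) + 3*z*exp(x*z) - 5*z*sin(x*z)) ≠ 0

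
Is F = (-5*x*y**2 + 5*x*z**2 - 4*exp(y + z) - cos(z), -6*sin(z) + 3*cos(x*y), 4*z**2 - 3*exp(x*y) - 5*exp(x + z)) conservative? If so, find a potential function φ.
No, ∇×F = (-3*x*exp(x*y) + 6*cos(z), 10*x*z + 3*y*exp(x*y) + 5*exp(x + z) - 4*exp(y + z) + sin(z), 10*x*y - 3*y*sin(x*y) + 4*exp(y + z)) ≠ 0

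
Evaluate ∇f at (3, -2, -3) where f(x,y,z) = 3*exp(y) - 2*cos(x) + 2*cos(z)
(2*sin(3), 3*exp(-2), 2*sin(3))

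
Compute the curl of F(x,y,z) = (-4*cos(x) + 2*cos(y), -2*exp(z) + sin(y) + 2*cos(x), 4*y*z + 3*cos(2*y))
(4*z + 2*exp(z) - 6*sin(2*y), 0, -2*sin(x) + 2*sin(y))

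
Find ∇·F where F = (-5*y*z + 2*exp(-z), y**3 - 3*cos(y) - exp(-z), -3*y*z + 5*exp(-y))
3*y**2 - 3*y + 3*sin(y)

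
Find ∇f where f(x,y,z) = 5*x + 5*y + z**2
(5, 5, 2*z)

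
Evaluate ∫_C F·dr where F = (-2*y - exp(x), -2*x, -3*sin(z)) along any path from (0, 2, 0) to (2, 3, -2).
-14 - exp(2) + 3*cos(2)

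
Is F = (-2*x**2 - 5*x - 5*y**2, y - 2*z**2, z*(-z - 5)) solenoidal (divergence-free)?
No, ∇·F = -4*x - 2*z - 9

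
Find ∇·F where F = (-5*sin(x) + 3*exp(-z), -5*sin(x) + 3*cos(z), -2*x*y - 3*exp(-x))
-5*cos(x)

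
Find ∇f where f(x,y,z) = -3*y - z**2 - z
(0, -3, -2*z - 1)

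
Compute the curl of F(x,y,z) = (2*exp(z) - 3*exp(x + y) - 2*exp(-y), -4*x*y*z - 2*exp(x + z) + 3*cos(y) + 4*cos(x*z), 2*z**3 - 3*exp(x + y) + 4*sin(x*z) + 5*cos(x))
(4*x*y + 4*x*sin(x*z) - 3*exp(x + y) + 2*exp(x + z), -4*z*cos(x*z) + 2*exp(z) + 3*exp(x + y) + 5*sin(x), ((-4*y*z - 4*z*sin(x*z) + 3*exp(x + y) - 2*exp(x + z))*exp(y) - 2)*exp(-y))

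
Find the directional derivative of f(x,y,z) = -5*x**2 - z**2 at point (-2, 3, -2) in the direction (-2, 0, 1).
-36*sqrt(5)/5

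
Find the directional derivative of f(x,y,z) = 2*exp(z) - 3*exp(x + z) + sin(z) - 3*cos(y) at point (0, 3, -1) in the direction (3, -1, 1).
sqrt(11)*(-10 - 3*E*sin(3) + E*cos(1))*exp(-1)/11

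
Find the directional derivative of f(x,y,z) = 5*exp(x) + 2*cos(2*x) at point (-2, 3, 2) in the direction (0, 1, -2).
0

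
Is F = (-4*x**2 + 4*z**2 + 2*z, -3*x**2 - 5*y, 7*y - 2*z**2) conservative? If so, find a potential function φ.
No, ∇×F = (7, 8*z + 2, -6*x) ≠ 0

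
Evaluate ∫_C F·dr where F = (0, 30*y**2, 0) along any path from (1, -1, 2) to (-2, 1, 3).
20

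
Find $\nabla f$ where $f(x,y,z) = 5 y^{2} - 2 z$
(0, 10*y, -2)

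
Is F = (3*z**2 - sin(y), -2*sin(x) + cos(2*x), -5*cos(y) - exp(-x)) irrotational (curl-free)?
No, ∇×F = (5*sin(y), 6*z - exp(-x), -2*sin(2*x) - 2*cos(x) + cos(y))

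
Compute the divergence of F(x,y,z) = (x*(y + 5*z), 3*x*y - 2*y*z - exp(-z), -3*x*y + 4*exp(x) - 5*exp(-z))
3*x + y + 3*z + 5*exp(-z)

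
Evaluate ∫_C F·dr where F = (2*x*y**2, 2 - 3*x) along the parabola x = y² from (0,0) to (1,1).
5/3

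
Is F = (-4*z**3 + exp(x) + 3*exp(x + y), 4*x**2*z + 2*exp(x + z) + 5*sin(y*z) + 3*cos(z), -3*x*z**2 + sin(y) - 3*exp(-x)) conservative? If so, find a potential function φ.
No, ∇×F = (-4*x**2 - 5*y*cos(y*z) - 2*exp(x + z) + 3*sin(z) + cos(y), -9*z**2 - 3*exp(-x), 8*x*z - 3*exp(x + y) + 2*exp(x + z)) ≠ 0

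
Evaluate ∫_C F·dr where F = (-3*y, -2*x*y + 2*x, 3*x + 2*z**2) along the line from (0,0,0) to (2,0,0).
0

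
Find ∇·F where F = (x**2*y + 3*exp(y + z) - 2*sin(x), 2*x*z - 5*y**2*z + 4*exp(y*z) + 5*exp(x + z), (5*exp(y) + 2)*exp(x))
2*x*y - 10*y*z + 4*z*exp(y*z) - 2*cos(x)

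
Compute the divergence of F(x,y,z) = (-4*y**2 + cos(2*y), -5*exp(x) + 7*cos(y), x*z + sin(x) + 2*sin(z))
x - 7*sin(y) + 2*cos(z)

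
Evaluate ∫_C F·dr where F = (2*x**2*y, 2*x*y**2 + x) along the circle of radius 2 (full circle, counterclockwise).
4*pi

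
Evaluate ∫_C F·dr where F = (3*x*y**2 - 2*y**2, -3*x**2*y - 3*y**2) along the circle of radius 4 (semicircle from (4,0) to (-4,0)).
512/3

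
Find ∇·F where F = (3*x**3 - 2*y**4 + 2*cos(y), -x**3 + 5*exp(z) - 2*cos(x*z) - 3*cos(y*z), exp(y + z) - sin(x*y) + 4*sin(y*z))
9*x**2 + 4*y*cos(y*z) + 3*z*sin(y*z) + exp(y + z)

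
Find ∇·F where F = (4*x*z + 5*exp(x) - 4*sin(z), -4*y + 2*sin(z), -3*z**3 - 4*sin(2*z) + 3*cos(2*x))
-9*z**2 + 4*z + 5*exp(x) - 8*cos(2*z) - 4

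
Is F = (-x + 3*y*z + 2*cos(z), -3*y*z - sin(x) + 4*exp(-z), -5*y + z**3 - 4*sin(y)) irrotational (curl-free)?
No, ∇×F = (3*y - 4*cos(y) - 5 + 4*exp(-z), 3*y - 2*sin(z), -3*z - cos(x))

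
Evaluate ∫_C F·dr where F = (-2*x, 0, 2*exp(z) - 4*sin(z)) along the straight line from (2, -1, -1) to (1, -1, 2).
-4*cos(1) + 4*cos(2) - 2*exp(-1) + 3 + 2*exp(2)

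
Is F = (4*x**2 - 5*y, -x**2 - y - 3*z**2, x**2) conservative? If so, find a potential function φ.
No, ∇×F = (6*z, -2*x, 5 - 2*x) ≠ 0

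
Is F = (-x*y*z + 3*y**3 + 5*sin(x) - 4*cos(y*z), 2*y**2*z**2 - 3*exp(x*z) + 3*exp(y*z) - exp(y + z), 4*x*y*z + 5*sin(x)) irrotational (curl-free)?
No, ∇×F = (4*x*z + 3*x*exp(x*z) - 4*y**2*z - 3*y*exp(y*z) + exp(y + z), -x*y - 4*y*z + 4*y*sin(y*z) - 5*cos(x), x*z - 9*y**2 - 3*z*exp(x*z) - 4*z*sin(y*z))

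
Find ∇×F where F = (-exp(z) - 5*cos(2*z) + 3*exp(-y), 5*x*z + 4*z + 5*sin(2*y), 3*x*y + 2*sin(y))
(-2*x + 2*cos(y) - 4, -3*y - exp(z) + 10*sin(2*z), 5*z + 3*exp(-y))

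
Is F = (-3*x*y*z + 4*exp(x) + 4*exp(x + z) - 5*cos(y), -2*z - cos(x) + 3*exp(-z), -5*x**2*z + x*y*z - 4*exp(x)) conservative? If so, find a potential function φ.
No, ∇×F = (x*z + 2 + 3*exp(-z), -3*x*y + 10*x*z - y*z + 4*exp(x) + 4*exp(x + z), 3*x*z + sin(x) - 5*sin(y)) ≠ 0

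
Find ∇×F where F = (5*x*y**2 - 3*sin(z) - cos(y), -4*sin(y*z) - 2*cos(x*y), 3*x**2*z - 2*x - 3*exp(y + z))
(4*y*cos(y*z) - 3*exp(y + z), -6*x*z - 3*cos(z) + 2, -10*x*y + 2*y*sin(x*y) - sin(y))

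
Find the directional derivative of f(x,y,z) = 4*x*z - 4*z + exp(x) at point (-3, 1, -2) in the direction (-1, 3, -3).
sqrt(19)*(-1 + 56*exp(3))*exp(-3)/19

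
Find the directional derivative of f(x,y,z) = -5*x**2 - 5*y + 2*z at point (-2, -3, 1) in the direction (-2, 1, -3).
-51*sqrt(14)/14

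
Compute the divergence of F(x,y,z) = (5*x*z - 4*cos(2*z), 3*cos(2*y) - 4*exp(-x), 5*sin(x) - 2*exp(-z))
5*z - 6*sin(2*y) + 2*exp(-z)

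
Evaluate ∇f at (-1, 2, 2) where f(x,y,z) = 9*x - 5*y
(9, -5, 0)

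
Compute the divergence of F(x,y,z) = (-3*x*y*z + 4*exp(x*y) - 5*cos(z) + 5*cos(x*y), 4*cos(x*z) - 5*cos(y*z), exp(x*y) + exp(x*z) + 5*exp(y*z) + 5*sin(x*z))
x*exp(x*z) + 5*x*cos(x*z) - 3*y*z + 4*y*exp(x*y) + 5*y*exp(y*z) - 5*y*sin(x*y) + 5*z*sin(y*z)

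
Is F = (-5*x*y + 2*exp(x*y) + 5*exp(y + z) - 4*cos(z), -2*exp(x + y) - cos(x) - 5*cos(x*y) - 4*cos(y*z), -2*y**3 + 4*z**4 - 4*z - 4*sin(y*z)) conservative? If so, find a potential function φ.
No, ∇×F = (-6*y**2 - 4*y*sin(y*z) - 4*z*cos(y*z), 5*exp(y + z) + 4*sin(z), -2*x*exp(x*y) + 5*x + 5*y*sin(x*y) - 2*exp(x + y) - 5*exp(y + z) + sin(x)) ≠ 0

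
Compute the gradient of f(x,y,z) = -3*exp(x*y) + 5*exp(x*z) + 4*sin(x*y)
(-3*y*exp(x*y) + 4*y*cos(x*y) + 5*z*exp(x*z), x*(-3*exp(x*y) + 4*cos(x*y)), 5*x*exp(x*z))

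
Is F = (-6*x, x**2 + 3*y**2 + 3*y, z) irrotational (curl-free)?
No, ∇×F = (0, 0, 2*x)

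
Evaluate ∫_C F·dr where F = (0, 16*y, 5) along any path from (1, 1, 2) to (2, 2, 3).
29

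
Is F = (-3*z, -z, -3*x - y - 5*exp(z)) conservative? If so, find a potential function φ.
Yes, F is conservative. φ = -3*x*z - y*z - 5*exp(z)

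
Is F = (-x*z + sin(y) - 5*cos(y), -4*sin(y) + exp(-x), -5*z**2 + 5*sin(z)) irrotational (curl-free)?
No, ∇×F = (0, -x, -5*sin(y) - cos(y) - exp(-x))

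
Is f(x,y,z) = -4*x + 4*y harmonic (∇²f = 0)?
Yes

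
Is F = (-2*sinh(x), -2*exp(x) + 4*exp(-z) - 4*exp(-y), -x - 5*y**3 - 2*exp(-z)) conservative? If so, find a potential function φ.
No, ∇×F = (-15*y**2 + 4*exp(-z), 1, -2*exp(x)) ≠ 0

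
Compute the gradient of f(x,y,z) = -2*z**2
(0, 0, -4*z)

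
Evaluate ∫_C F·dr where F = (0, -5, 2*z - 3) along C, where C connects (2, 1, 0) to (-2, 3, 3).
-10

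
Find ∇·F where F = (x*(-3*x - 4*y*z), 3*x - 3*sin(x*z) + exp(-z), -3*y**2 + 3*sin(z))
-6*x - 4*y*z + 3*cos(z)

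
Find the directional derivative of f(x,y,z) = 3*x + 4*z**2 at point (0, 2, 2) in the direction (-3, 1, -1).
-25*sqrt(11)/11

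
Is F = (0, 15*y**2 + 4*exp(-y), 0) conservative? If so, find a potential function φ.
Yes, F is conservative. φ = 5*y**3 - 4*exp(-y)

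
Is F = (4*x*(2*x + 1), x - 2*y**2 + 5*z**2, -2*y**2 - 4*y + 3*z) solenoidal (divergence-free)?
No, ∇·F = 16*x - 4*y + 7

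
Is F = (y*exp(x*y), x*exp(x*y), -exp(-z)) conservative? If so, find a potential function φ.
Yes, F is conservative. φ = exp(x*y) + exp(-z)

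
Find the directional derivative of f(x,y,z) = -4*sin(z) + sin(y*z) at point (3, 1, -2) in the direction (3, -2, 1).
sqrt(14)*cos(2)/14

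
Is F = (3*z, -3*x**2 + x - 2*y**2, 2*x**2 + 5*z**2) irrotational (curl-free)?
No, ∇×F = (0, 3 - 4*x, 1 - 6*x)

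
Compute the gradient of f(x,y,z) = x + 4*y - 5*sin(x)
(1 - 5*cos(x), 4, 0)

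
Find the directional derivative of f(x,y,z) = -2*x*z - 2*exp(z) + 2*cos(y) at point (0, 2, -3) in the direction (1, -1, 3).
2*sqrt(11)*(-3 + (sin(2) + 3)*exp(3))*exp(-3)/11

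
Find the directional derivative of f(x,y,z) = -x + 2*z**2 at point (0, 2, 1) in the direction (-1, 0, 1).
5*sqrt(2)/2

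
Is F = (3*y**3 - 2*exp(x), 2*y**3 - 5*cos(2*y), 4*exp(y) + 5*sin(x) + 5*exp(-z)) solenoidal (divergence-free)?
No, ∇·F = 6*y**2 - 2*exp(x) + 10*sin(2*y) - 5*exp(-z)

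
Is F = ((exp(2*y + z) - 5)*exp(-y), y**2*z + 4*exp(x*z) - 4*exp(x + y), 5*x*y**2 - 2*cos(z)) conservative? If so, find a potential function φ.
No, ∇×F = (10*x*y - 4*x*exp(x*z) - y**2, -5*y**2 + exp(y + z), (4*(z*exp(x*z) - exp(x + y))*exp(y) - exp(2*y + z) - 5)*exp(-y)) ≠ 0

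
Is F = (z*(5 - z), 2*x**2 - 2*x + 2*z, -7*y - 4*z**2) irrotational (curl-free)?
No, ∇×F = (-9, 5 - 2*z, 4*x - 2)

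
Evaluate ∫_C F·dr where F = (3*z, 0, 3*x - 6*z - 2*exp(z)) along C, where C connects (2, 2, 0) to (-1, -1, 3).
-2*exp(3) - 34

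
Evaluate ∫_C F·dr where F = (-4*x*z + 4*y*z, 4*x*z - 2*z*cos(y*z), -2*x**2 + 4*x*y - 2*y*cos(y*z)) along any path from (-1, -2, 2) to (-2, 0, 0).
-12 - 2*sin(4)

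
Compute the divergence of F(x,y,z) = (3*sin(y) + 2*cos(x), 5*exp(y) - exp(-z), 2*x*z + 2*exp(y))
2*x + 5*exp(y) - 2*sin(x)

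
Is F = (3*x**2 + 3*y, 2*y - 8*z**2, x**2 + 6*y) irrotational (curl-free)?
No, ∇×F = (16*z + 6, -2*x, -3)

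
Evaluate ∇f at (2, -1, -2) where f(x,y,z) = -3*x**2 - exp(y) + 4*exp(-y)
(-12, (-4*exp(2) - 1)*exp(-1), 0)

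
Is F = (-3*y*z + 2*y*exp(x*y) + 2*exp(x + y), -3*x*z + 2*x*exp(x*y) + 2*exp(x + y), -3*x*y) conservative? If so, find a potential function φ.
Yes, F is conservative. φ = -3*x*y*z + 2*exp(x*y) + 2*exp(x + y)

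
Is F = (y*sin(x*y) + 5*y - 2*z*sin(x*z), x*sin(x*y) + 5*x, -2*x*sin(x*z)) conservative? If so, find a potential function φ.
Yes, F is conservative. φ = 5*x*y - cos(x*y) + 2*cos(x*z)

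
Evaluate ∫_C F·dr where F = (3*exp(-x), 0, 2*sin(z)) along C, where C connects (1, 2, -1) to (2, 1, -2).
-3*exp(-2) - 2*cos(2) + 2*cos(1) + 3*exp(-1)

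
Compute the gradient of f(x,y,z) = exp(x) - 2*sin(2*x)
(exp(x) - 4*cos(2*x), 0, 0)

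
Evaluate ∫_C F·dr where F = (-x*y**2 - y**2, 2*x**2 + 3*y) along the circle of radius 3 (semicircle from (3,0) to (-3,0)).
36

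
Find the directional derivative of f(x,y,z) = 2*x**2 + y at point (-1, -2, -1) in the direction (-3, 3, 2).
15*sqrt(22)/22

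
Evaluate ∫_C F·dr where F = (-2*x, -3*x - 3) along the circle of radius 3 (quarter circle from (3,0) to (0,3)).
-27*pi/4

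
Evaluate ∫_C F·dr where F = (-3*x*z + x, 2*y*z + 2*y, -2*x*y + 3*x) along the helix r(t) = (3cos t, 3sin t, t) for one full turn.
-45*pi/2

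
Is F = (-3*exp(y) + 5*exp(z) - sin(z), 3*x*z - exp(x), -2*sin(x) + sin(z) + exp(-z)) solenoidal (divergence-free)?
No, ∇·F = cos(z) - exp(-z)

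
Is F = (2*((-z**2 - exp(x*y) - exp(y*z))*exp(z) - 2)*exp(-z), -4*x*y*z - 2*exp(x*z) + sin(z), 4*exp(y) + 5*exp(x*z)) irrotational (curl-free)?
No, ∇×F = (4*x*y + 2*x*exp(x*z) + 4*exp(y) - cos(z), -2*y*exp(y*z) - 5*z*exp(x*z) - 4*z + 4*exp(-z), 2*x*exp(x*y) - 4*y*z - 2*z*exp(x*z) + 2*z*exp(y*z))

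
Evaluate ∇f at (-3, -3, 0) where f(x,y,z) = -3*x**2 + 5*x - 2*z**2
(23, 0, 0)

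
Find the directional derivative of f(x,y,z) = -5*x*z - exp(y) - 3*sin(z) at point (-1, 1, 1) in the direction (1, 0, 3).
sqrt(10)*(10 - 9*cos(1))/10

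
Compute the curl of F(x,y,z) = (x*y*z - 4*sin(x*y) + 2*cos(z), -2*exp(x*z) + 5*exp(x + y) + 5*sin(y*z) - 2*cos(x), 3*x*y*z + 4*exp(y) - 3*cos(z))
(3*x*z + 2*x*exp(x*z) - 5*y*cos(y*z) + 4*exp(y), x*y - 3*y*z - 2*sin(z), -x*z + 4*x*cos(x*y) - 2*z*exp(x*z) + 5*exp(x + y) + 2*sin(x))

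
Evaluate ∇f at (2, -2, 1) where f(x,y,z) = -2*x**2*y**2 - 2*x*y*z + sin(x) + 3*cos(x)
(-28 - 3*sin(2) + cos(2), 28, 8)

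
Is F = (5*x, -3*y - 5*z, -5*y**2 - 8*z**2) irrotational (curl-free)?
No, ∇×F = (5 - 10*y, 0, 0)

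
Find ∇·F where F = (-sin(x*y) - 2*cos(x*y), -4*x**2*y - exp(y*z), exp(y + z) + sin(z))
-4*x**2 + 2*y*sin(x*y) - y*cos(x*y) - z*exp(y*z) + exp(y + z) + cos(z)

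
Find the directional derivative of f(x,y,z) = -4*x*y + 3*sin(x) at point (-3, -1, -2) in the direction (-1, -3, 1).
-sqrt(11)*(3*cos(3) + 40)/11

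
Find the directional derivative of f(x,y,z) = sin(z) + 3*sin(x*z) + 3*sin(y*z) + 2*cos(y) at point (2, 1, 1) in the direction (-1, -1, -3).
sqrt(11)*(-15*cos(1) + 2*sin(1) - 21*cos(2))/11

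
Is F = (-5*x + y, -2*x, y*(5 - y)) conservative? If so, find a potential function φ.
No, ∇×F = (5 - 2*y, 0, -3) ≠ 0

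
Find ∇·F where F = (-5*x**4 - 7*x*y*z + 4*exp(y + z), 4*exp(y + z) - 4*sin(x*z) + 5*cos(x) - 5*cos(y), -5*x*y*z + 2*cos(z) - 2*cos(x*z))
-20*x**3 - 5*x*y + 2*x*sin(x*z) - 7*y*z + 4*exp(y + z) + 5*sin(y) - 2*sin(z)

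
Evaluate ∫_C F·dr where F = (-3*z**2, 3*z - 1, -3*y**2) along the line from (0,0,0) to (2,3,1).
-19/2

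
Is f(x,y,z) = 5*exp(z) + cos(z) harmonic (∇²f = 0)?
No, ∇²f = 5*exp(z) - cos(z)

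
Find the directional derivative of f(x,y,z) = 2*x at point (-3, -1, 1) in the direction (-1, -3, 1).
-2*sqrt(11)/11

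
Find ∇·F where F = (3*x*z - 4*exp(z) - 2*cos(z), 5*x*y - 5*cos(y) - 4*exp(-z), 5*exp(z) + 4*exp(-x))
5*x + 3*z + 5*exp(z) + 5*sin(y)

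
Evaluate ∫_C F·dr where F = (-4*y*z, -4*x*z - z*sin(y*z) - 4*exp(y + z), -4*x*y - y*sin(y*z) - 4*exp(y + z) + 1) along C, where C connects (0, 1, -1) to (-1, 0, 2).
-4*exp(2) - cos(1) + 8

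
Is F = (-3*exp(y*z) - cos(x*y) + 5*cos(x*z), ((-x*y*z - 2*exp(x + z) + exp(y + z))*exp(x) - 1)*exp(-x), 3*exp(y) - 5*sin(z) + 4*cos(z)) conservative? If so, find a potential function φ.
No, ∇×F = (x*y + 3*exp(y) + 2*exp(x + z) - exp(y + z), -5*x*sin(x*z) - 3*y*exp(y*z), -x*sin(x*y) - y*z + 3*z*exp(y*z) - 2*exp(x + z) + exp(-x)) ≠ 0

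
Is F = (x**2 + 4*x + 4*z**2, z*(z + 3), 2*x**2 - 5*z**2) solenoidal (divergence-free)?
No, ∇·F = 2*x - 10*z + 4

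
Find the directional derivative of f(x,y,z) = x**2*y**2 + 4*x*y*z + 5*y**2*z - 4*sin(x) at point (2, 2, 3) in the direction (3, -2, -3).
-2*sqrt(22)*(3*cos(2) + 47)/11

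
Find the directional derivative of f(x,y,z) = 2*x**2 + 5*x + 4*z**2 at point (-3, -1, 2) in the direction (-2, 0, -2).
-9*sqrt(2)/2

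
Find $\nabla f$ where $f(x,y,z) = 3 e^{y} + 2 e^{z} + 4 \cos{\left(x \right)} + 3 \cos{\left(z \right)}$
(-4*sin(x), 3*exp(y), 2*exp(z) - 3*sin(z))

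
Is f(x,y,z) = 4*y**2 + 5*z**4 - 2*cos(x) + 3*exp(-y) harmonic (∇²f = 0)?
No, ∇²f = 60*z**2 + 2*cos(x) + 8 + 3*exp(-y)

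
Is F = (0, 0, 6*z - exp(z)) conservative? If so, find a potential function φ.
Yes, F is conservative. φ = 3*z**2 - exp(z)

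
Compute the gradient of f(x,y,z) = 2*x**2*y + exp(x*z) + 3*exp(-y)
(4*x*y + z*exp(x*z), 2*x**2 - 3*exp(-y), x*exp(x*z))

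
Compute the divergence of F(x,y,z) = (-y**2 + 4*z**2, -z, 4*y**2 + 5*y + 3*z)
3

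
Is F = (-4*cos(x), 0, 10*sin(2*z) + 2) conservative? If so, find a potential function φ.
Yes, F is conservative. φ = 2*z - 4*sin(x) - 5*cos(2*z)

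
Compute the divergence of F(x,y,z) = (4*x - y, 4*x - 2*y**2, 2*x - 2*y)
4 - 4*y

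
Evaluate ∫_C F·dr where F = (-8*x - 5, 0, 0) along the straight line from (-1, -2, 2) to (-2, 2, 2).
-7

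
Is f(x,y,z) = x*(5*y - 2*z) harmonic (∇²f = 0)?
Yes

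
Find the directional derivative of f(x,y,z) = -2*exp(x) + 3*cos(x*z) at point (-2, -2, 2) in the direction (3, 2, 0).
6*sqrt(13)*(3*exp(2)*sin(4) - 1)*exp(-2)/13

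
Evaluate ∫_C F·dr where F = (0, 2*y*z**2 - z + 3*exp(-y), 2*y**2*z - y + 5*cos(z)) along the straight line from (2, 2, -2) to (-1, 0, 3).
-23 + 3*exp(-2) + 5*sin(3) + 5*sin(2)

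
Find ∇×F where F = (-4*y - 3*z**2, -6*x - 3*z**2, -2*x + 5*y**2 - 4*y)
(10*y + 6*z - 4, 2 - 6*z, -2)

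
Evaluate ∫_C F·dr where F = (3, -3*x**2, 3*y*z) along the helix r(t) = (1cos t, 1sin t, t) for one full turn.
-6*pi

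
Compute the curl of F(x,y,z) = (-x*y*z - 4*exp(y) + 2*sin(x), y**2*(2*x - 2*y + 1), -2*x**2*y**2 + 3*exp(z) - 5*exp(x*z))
(-4*x**2*y, 4*x*y**2 - x*y + 5*z*exp(x*z), x*z + 2*y**2 + 4*exp(y))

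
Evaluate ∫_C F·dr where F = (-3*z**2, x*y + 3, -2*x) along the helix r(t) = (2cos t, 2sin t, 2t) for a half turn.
-272/3 + 24*pi**2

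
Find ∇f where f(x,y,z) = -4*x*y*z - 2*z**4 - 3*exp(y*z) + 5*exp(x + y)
(-4*y*z + 5*exp(x + y), -4*x*z - 3*z*exp(y*z) + 5*exp(x + y), -4*x*y - 3*y*exp(y*z) - 8*z**3)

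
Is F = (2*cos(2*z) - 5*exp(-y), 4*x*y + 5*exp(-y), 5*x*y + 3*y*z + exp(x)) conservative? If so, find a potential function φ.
No, ∇×F = (5*x + 3*z, -5*y - exp(x) - 4*sin(2*z), 4*y - 5*exp(-y)) ≠ 0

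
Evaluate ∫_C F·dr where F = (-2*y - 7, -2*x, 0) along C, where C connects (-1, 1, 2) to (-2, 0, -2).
5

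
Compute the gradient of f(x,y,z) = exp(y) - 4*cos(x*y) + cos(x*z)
(4*y*sin(x*y) - z*sin(x*z), 4*x*sin(x*y) + exp(y), -x*sin(x*z))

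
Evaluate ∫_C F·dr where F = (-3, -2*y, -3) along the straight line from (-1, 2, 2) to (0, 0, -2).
13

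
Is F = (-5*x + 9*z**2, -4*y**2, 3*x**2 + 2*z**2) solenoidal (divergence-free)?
No, ∇·F = -8*y + 4*z - 5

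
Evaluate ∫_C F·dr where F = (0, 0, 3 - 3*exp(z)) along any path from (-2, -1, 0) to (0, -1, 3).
12 - 3*exp(3)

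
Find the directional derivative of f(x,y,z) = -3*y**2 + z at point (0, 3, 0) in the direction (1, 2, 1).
-35*sqrt(6)/6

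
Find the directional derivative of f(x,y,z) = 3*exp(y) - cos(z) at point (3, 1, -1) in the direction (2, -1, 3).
-3*sqrt(14)*(sin(1) + E)/14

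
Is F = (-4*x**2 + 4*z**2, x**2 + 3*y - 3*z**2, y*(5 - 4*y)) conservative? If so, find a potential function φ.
No, ∇×F = (-8*y + 6*z + 5, 8*z, 2*x) ≠ 0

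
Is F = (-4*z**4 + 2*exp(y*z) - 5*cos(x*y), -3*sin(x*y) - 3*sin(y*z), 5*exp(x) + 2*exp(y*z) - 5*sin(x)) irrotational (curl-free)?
No, ∇×F = (3*y*cos(y*z) + 2*z*exp(y*z), 2*y*exp(y*z) - 16*z**3 - 5*exp(x) + 5*cos(x), -5*x*sin(x*y) - 3*y*cos(x*y) - 2*z*exp(y*z))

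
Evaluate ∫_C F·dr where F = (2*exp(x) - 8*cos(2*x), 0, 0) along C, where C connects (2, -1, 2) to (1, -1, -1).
-2*exp(2) - 4*sin(2) + 4*sin(4) + 2*E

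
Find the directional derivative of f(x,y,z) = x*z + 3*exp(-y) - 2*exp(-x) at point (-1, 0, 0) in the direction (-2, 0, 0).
-2*E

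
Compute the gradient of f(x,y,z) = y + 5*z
(0, 1, 5)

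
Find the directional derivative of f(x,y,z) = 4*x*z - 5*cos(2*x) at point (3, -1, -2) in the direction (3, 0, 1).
sqrt(10)*(-6/5 + 3*sin(6))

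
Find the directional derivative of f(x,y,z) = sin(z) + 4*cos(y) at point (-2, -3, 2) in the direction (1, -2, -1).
-sqrt(6)*(cos(2) + 8*sin(3))/6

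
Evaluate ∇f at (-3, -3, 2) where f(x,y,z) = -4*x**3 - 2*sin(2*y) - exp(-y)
(-108, -4*cos(6) + exp(3), 0)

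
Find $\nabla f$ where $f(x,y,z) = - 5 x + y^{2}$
(-5, 2*y, 0)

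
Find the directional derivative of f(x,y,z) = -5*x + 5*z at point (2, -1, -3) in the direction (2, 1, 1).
-5*sqrt(6)/6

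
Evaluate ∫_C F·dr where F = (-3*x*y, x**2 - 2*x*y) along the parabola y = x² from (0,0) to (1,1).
-21/20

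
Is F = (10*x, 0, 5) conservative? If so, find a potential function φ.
Yes, F is conservative. φ = 5*x**2 + 5*z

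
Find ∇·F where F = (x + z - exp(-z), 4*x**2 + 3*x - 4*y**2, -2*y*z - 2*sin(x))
1 - 10*y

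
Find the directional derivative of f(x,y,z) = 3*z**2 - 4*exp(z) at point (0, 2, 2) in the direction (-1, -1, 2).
4*sqrt(6)*(3 - exp(2))/3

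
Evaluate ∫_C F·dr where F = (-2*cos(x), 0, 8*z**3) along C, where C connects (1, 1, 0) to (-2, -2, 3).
2*sin(1) + 2*sin(2) + 162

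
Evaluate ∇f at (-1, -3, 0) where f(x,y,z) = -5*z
(0, 0, -5)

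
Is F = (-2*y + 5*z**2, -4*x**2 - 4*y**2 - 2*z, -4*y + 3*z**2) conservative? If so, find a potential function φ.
No, ∇×F = (-2, 10*z, 2 - 8*x) ≠ 0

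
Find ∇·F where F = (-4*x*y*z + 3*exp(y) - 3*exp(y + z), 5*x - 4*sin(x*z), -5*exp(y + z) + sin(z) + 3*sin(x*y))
-4*y*z - 5*exp(y + z) + cos(z)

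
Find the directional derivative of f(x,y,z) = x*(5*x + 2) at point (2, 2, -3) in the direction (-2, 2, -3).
-44*sqrt(17)/17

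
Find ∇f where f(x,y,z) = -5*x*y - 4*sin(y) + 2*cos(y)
(-5*y, -5*x - 2*sin(y) - 4*cos(y), 0)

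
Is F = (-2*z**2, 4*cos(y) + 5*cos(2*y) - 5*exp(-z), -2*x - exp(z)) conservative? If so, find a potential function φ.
No, ∇×F = (-5*exp(-z), 2 - 4*z, 0) ≠ 0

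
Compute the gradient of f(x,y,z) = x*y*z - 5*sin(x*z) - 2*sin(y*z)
(z*(y - 5*cos(x*z)), z*(x - 2*cos(y*z)), x*y - 5*x*cos(x*z) - 2*y*cos(y*z))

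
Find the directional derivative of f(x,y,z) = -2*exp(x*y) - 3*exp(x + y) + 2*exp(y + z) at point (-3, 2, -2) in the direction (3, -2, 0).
sqrt(13)*(-4*exp(6) - 3*exp(5) - 24)*exp(-6)/13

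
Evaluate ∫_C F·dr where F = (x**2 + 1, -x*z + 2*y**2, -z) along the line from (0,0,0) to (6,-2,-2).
188/3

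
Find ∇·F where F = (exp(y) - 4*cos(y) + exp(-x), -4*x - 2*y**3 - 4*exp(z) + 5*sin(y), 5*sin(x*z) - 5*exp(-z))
5*x*cos(x*z) - 6*y**2 + 5*cos(y) + 5*exp(-z) - exp(-x)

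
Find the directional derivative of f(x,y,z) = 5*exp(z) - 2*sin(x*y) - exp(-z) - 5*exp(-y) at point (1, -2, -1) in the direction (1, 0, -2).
2*sqrt(5)*(-exp(2) - 5 + 2*E*cos(2))*exp(-1)/5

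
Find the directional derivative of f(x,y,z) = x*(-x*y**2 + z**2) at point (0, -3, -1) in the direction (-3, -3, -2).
-3*sqrt(22)/22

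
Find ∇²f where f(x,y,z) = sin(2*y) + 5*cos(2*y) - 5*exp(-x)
-4*sin(2*y) - 20*cos(2*y) - 5*exp(-x)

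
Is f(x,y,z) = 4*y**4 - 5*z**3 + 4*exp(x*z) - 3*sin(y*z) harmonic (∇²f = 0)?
No, ∇²f = 4*x**2*exp(x*z) + 3*y**2*sin(y*z) + 48*y**2 + 4*z**2*exp(x*z) + 3*z**2*sin(y*z) - 30*z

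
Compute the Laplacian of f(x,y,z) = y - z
0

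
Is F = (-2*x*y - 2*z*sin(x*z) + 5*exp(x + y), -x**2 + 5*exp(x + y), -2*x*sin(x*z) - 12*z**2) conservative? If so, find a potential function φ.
Yes, F is conservative. φ = -x**2*y - 4*z**3 + 5*exp(x + y) + 2*cos(x*z)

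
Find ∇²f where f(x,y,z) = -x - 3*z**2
-6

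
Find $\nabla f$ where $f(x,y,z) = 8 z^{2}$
(0, 0, 16*z)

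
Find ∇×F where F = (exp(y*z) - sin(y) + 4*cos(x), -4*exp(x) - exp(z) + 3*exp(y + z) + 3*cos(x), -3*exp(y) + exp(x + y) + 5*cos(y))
(-3*exp(y) + exp(z) + exp(x + y) - 3*exp(y + z) - 5*sin(y), y*exp(y*z) - exp(x + y), -z*exp(y*z) - 4*exp(x) - 3*sin(x) + cos(y))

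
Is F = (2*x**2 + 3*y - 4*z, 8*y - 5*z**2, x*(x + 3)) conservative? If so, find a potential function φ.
No, ∇×F = (10*z, -2*x - 7, -3) ≠ 0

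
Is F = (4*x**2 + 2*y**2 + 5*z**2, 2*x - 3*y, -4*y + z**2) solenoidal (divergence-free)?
No, ∇·F = 8*x + 2*z - 3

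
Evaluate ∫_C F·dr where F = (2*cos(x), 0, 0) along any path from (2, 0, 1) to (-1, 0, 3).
-2*sin(2) - 2*sin(1)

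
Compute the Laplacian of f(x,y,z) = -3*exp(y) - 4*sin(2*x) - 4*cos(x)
-3*exp(y) + 16*sin(2*x) + 4*cos(x)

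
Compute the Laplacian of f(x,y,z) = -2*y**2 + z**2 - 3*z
-2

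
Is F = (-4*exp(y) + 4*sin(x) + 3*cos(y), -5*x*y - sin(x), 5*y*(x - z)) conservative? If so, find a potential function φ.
No, ∇×F = (5*x - 5*z, -5*y, -5*y + 4*exp(y) + 3*sin(y) - cos(x)) ≠ 0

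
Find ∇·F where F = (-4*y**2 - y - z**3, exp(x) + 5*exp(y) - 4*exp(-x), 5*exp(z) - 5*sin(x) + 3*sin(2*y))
5*exp(y) + 5*exp(z)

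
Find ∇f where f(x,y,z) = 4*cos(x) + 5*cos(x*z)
(-5*z*sin(x*z) - 4*sin(x), 0, -5*x*sin(x*z))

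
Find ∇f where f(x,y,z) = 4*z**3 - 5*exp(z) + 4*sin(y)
(0, 4*cos(y), 12*z**2 - 5*exp(z))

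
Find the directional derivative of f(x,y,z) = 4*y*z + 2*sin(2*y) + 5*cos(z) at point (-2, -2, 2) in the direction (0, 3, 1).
sqrt(10)*(12*cos(4) - 5*sin(2) + 16)/10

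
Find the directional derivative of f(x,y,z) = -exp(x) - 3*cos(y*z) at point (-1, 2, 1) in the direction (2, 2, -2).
sqrt(3)*(-E*sin(2) - 1/3)*exp(-1)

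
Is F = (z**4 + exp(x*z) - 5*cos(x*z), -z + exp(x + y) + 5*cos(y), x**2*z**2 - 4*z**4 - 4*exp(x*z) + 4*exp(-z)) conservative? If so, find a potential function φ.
No, ∇×F = (1, -2*x*z**2 + x*exp(x*z) + 5*x*sin(x*z) + 4*z**3 + 4*z*exp(x*z), exp(x + y)) ≠ 0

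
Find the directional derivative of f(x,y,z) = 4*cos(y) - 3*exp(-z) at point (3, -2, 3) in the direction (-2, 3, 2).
6*sqrt(17)*(1 + 2*exp(3)*sin(2))*exp(-3)/17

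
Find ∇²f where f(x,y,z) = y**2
2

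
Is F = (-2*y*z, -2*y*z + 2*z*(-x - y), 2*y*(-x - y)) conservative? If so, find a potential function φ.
Yes, F is conservative. φ = 2*y*z*(-x - y)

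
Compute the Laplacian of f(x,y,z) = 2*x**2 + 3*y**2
10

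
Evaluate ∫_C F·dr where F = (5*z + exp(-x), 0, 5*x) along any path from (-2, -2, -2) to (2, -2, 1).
-10 + 2*sinh(2)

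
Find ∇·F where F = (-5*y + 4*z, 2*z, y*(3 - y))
0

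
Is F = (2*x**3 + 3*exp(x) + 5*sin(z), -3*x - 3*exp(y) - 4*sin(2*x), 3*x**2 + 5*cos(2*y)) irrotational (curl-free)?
No, ∇×F = (-10*sin(2*y), -6*x + 5*cos(z), 16*sin(x)**2 - 11)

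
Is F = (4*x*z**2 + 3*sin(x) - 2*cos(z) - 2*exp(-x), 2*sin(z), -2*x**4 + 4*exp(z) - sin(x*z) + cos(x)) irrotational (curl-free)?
No, ∇×F = (-2*cos(z), 8*x**3 + 8*x*z + z*cos(x*z) + sin(x) + 2*sin(z), 0)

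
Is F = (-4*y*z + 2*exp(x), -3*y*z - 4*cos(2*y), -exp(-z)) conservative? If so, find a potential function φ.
No, ∇×F = (3*y, -4*y, 4*z) ≠ 0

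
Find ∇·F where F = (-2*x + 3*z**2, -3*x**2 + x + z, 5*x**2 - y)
-2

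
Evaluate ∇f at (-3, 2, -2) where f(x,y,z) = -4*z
(0, 0, -4)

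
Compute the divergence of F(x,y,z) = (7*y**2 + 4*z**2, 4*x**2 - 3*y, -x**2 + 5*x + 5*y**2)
-3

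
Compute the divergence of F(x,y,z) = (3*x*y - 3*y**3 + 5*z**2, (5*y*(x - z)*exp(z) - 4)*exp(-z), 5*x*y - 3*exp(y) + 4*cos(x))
5*x + 3*y - 5*z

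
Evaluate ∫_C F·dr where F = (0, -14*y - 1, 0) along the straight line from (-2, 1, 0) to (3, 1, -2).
0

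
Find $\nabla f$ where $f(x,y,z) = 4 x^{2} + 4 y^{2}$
(8*x, 8*y, 0)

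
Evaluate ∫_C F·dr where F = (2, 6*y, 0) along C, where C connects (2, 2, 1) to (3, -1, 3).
-7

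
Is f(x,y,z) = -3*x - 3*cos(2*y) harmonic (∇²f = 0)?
No, ∇²f = 12*cos(2*y)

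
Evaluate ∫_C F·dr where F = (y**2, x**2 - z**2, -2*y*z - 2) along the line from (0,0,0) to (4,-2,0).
-16/3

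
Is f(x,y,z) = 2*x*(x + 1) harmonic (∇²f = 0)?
No, ∇²f = 4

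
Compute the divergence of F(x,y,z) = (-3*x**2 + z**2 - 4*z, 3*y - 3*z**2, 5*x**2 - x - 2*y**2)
3 - 6*x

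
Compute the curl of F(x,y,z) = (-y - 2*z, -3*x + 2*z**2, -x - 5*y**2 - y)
(-10*y - 4*z - 1, -1, -2)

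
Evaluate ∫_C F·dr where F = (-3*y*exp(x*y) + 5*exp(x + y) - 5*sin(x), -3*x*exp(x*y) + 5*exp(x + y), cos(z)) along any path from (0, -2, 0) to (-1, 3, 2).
-2 - 5*exp(-2) - 3*exp(-3) + sin(2) + 5*cos(1) + 5*exp(2)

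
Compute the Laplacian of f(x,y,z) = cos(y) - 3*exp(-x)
-cos(y) - 3*exp(-x)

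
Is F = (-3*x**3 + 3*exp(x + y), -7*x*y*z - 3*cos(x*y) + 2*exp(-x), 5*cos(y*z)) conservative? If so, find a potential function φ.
No, ∇×F = (7*x*y - 5*z*sin(y*z), 0, -7*y*z + 3*y*sin(x*y) - 3*exp(x + y) - 2*exp(-x)) ≠ 0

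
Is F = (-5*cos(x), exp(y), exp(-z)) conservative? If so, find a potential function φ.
Yes, F is conservative. φ = exp(y) - 5*sin(x) - exp(-z)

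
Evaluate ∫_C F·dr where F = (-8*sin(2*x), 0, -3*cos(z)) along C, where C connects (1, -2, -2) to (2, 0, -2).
4*cos(4) - 4*cos(2)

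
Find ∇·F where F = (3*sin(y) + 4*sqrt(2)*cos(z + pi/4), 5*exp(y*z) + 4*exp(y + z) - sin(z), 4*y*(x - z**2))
-8*y*z + 5*z*exp(y*z) + 4*exp(y + z)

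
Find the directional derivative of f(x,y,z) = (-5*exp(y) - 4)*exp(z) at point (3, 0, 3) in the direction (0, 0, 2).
-9*exp(3)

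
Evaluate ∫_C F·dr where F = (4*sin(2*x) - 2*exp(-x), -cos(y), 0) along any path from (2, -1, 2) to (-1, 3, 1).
2*cos(4) - sin(1) - 2*exp(-2) - sin(3) - 2*cos(2) + 2*E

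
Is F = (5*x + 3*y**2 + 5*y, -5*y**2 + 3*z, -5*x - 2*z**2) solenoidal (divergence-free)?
No, ∇·F = -10*y - 4*z + 5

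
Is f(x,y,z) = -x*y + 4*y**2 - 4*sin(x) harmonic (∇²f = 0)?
No, ∇²f = 4*sin(x) + 8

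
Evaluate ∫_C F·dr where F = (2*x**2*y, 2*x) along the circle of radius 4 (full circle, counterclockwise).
-96*pi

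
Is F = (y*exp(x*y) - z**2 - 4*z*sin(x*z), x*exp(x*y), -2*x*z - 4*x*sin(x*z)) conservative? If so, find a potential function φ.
Yes, F is conservative. φ = -x*z**2 + exp(x*y) + 4*cos(x*z)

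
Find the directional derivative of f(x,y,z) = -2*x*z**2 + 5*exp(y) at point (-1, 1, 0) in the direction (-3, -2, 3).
-5*sqrt(22)*E/11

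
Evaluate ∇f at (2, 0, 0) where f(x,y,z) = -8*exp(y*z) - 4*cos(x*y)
(0, 0, 0)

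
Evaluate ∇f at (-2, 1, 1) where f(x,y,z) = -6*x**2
(24, 0, 0)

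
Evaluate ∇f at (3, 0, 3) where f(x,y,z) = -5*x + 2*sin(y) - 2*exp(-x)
(-5 + 2*exp(-3), 2, 0)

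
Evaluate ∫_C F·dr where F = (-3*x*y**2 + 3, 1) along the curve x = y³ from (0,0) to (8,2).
-262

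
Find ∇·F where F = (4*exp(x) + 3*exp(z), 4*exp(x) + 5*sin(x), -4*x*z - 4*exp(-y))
-4*x + 4*exp(x)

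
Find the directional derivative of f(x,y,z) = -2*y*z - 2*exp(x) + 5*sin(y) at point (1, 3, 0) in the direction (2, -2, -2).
sqrt(3)*(-2*E - 5*cos(3) + 6)/3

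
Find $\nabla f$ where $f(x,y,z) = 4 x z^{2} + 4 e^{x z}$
(4*z*(z + exp(x*z)), 0, 4*x*(2*z + exp(x*z)))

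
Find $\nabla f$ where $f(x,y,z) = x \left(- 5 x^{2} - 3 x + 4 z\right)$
(-15*x**2 - 6*x + 4*z, 0, 4*x)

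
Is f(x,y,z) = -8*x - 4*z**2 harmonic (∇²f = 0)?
No, ∇²f = -8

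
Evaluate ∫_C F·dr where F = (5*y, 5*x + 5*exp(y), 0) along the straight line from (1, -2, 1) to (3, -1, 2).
-5 - 5*exp(-2) + 5*exp(-1)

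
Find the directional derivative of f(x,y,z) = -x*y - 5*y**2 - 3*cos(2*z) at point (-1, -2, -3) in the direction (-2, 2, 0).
19*sqrt(2)/2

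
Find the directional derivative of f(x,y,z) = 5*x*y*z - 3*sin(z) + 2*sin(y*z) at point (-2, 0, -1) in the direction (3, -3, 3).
sqrt(3)*(-8/3 - cos(1))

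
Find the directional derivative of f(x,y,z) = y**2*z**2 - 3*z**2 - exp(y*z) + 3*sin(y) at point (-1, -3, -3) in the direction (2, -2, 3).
3*sqrt(17)*(-2*cos(3) + exp(9))/17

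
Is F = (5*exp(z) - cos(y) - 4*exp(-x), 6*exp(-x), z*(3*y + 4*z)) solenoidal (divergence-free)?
No, ∇·F = 3*y + 8*z + 4*exp(-x)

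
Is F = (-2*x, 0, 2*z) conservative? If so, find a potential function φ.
Yes, F is conservative. φ = -x**2 + z**2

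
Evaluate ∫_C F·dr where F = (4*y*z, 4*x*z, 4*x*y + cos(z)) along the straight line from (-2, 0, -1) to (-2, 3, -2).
-sin(2) + sin(1) + 48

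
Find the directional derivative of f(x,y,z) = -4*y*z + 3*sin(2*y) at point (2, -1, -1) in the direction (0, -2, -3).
-4*sqrt(13)*(3*cos(2) + 5)/13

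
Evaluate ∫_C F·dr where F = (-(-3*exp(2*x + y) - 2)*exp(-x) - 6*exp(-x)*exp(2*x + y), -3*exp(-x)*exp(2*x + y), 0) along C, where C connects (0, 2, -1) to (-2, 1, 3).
-3*exp(-1) + 2 + exp(2)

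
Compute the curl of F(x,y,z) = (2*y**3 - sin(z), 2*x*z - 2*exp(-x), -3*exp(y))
(-2*x - 3*exp(y), -cos(z), -6*y**2 + 2*z + 2*exp(-x))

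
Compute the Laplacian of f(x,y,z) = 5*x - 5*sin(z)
5*sin(z)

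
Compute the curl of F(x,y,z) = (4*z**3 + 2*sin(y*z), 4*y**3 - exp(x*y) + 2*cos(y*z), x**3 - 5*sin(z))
(2*y*sin(y*z), -3*x**2 + 2*y*cos(y*z) + 12*z**2, -y*exp(x*y) - 2*z*cos(y*z))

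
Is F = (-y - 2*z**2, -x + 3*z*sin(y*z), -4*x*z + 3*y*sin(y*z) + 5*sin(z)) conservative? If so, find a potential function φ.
Yes, F is conservative. φ = -x*y - 2*x*z**2 - 5*cos(z) - 3*cos(y*z)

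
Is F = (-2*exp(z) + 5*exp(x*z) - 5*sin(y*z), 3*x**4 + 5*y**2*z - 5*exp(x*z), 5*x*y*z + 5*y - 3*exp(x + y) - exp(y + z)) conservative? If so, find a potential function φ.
No, ∇×F = (5*x*z + 5*x*exp(x*z) - 5*y**2 - 3*exp(x + y) - exp(y + z) + 5, 5*x*exp(x*z) - 5*y*z - 5*y*cos(y*z) - 2*exp(z) + 3*exp(x + y), 12*x**3 - 5*z*exp(x*z) + 5*z*cos(y*z)) ≠ 0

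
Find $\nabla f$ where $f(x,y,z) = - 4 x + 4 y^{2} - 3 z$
(-4, 8*y, -3)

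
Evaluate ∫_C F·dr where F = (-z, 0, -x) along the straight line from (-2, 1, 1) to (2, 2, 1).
-4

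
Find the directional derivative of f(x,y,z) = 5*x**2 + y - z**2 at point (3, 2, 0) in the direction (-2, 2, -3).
-58*sqrt(17)/17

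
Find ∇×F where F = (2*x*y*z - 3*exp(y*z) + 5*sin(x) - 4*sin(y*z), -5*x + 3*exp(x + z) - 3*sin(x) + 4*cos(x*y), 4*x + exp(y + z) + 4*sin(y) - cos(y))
(-3*exp(x + z) + exp(y + z) + sin(y) + 4*cos(y), 2*x*y - 3*y*exp(y*z) - 4*y*cos(y*z) - 4, -2*x*z - 4*y*sin(x*y) + 3*z*exp(y*z) + 4*z*cos(y*z) + 3*exp(x + z) - 3*cos(x) - 5)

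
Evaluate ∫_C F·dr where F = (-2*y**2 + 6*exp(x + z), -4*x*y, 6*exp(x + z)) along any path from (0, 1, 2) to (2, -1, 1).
-6*exp(2) - 4 + 6*exp(3)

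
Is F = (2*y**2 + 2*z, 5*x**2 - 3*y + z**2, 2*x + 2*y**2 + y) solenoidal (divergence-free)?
No, ∇·F = -3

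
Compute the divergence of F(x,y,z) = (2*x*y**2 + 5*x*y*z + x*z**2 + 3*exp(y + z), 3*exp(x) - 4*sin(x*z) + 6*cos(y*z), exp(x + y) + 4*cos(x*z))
-4*x*sin(x*z) + 2*y**2 + 5*y*z + z**2 - 6*z*sin(y*z)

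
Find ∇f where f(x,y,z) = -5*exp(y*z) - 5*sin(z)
(0, -5*z*exp(y*z), -5*y*exp(y*z) - 5*cos(z))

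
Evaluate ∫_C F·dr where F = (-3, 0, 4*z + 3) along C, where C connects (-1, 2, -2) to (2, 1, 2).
3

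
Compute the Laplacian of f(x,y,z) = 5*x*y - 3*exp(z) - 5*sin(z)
-3*exp(z) + 5*sin(z)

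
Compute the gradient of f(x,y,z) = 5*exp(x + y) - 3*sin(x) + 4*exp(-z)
(5*exp(x + y) - 3*cos(x), 5*exp(x + y), -4*exp(-z))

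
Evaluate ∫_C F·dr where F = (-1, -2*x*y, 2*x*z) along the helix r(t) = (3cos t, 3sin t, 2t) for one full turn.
0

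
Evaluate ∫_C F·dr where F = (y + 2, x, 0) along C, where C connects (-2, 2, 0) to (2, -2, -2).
8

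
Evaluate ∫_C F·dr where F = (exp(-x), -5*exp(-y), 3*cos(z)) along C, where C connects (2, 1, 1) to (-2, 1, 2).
-exp(2) - 3*sin(1) + exp(-2) + 3*sin(2)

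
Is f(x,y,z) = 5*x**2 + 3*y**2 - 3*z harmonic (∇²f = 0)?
No, ∇²f = 16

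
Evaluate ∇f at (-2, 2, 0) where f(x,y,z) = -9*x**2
(36, 0, 0)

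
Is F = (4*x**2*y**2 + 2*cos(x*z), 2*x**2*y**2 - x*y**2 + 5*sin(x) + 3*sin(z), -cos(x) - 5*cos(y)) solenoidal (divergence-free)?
No, ∇·F = 4*x**2*y + 8*x*y**2 - 2*x*y - 2*z*sin(x*z)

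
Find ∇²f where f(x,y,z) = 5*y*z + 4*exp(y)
4*exp(y)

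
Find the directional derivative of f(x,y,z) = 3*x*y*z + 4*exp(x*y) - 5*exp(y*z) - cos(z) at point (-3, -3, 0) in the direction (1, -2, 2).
28 + 4*exp(9)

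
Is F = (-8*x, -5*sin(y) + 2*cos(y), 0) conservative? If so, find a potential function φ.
Yes, F is conservative. φ = -4*x**2 + 2*sin(y) + 5*cos(y)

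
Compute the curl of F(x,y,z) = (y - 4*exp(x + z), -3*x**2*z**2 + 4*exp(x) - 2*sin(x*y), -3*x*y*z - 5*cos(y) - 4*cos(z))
(6*x**2*z - 3*x*z + 5*sin(y), 3*y*z - 4*exp(x + z), -6*x*z**2 - 2*y*cos(x*y) + 4*exp(x) - 1)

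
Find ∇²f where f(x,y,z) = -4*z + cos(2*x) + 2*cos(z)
-4*cos(2*x) - 2*cos(z)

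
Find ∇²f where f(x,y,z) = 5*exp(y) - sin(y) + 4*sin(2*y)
5*exp(y) + sin(y) - 16*sin(2*y)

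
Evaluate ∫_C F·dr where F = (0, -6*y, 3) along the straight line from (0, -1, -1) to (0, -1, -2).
-3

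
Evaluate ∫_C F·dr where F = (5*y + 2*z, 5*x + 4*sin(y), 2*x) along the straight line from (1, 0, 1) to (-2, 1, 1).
-12 - 4*cos(1)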